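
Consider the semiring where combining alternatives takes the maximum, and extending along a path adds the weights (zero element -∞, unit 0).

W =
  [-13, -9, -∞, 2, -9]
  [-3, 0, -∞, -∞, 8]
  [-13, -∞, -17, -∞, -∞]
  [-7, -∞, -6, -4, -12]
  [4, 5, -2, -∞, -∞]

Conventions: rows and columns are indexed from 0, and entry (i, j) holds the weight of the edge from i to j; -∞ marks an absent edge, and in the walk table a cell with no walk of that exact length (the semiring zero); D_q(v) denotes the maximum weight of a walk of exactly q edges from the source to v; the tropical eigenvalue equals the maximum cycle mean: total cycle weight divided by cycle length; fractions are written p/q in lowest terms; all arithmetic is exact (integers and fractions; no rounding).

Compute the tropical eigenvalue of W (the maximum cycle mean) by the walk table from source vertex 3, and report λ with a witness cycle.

q=0: [-∞, -∞, -∞, 0, -∞]
q=1: [-7, -∞, -6, -4, -12]
q=2: [-8, -7, -10, -5, -16]
q=3: [-10, -7, -11, -6, 1]
q=4: [5, 6, -1, -8, 1]
q=5: [5, 6, -1, 7, 14]
Optimal cycle mean attained by: cycle 1->4->1, total 8 + 5, length 2.
Answer: λ = 13/2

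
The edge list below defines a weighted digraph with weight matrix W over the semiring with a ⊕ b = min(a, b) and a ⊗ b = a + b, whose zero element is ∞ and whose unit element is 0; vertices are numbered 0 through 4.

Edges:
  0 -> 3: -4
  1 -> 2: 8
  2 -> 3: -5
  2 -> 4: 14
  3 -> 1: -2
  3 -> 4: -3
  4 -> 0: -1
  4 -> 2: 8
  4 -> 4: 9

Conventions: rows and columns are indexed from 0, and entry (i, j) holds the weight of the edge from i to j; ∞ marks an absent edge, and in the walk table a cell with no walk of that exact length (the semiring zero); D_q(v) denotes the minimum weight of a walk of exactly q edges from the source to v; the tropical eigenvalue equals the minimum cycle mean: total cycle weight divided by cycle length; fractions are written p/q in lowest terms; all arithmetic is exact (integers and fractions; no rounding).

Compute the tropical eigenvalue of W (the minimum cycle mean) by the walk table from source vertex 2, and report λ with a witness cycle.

q=0: [∞, ∞, 0, ∞, ∞]
q=1: [∞, ∞, ∞, -5, 14]
q=2: [13, -7, 22, ∞, -8]
q=3: [-9, ∞, 0, 9, 1]
q=4: [0, 7, 9, -13, 6]
q=5: [5, -15, 14, -4, -16]
Optimal cycle mean attained by: cycle 0->3->4->0, total (-4) + (-3) + (-1), length 3.
Answer: λ = -8/3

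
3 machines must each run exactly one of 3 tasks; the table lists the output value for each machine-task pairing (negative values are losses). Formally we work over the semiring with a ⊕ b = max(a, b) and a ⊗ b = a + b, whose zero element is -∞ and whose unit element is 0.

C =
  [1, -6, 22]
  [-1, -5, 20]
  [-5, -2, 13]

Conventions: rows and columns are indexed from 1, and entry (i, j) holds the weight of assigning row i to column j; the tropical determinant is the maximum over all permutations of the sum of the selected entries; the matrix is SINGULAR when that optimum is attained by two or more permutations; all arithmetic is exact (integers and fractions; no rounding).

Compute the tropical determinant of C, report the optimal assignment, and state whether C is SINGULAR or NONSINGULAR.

σ = (1, 2, 3): 1 + (-5) + 13 = 9
σ = (1, 3, 2): 1 + 20 + (-2) = 19
σ = (2, 1, 3): (-6) + (-1) + 13 = 6
σ = (2, 3, 1): (-6) + 20 + (-5) = 9
σ = (3, 1, 2): 22 + (-1) + (-2) = 19
σ = (3, 2, 1): 22 + (-5) + (-5) = 12
Optimal value attained by: σ = (1, 3, 2).
Answer: det⊕(C) = 19; verdict: SINGULAR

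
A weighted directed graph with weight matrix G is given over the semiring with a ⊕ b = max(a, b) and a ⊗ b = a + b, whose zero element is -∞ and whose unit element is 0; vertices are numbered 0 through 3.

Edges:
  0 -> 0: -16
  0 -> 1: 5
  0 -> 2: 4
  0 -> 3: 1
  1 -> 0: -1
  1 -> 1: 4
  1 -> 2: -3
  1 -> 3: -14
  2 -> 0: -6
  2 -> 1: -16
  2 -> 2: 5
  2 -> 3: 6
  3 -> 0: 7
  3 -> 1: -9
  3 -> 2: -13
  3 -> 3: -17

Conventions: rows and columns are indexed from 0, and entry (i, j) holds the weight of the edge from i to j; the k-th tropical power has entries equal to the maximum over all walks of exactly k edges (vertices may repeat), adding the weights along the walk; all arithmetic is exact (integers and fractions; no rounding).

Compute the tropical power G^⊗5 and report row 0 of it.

G^⊗2:
  [8, 9, 9, 10]
  [3, 8, 3, 3]
  [13, -1, 10, 11]
  [-9, 12, 11, 8]
G^⊗3:
  [17, 13, 14, 15]
  [10, 12, 8, 9]
  [18, 18, 17, 16]
  [15, 16, 16, 17]
G^⊗4:
  [22, 22, 21, 20]
  [16, 16, 14, 14]
  [23, 23, 22, 23]
  [24, 20, 21, 22]
G^⊗5:
  [27, 27, 26, 27]
  [21, 21, 20, 20]
  [30, 28, 27, 28]
  [29, 29, 28, 27]
Answer: row 0 of G^⊗5 = [27, 27, 26, 27]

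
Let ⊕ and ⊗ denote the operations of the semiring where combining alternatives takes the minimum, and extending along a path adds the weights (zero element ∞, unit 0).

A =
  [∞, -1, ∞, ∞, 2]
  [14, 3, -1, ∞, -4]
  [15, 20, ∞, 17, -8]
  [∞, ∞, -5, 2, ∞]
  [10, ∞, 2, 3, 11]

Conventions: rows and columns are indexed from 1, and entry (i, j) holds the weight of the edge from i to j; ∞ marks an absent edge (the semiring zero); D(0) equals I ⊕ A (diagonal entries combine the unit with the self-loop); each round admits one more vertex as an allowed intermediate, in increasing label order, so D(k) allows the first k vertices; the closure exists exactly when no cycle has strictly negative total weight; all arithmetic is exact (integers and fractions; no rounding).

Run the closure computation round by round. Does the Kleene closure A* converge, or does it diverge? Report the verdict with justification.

D(0):
  [0, -1, ∞, ∞, 2]
  [14, 0, -1, ∞, -4]
  [15, 20, 0, 17, -8]
  [∞, ∞, -5, 0, ∞]
  [10, ∞, 2, 3, 0]
D(1):
  [0, -1, ∞, ∞, 2]
  [14, 0, -1, ∞, -4]
  [15, 14, 0, 17, -8]
  [∞, ∞, -5, 0, ∞]
  [10, 9, 2, 3, 0]
D(2):
  [0, -1, -2, ∞, -5]
  [14, 0, -1, ∞, -4]
  [15, 14, 0, 17, -8]
  [∞, ∞, -5, 0, ∞]
  [10, 9, 2, 3, 0]
Detection: at round 3, diagonal entry (5, 5) turns strictly negative.
Key observation: the cycle 5->3->5 has total weight 2 + (-8), which is strictly negative.
Answer: DIVERGES — negative cycle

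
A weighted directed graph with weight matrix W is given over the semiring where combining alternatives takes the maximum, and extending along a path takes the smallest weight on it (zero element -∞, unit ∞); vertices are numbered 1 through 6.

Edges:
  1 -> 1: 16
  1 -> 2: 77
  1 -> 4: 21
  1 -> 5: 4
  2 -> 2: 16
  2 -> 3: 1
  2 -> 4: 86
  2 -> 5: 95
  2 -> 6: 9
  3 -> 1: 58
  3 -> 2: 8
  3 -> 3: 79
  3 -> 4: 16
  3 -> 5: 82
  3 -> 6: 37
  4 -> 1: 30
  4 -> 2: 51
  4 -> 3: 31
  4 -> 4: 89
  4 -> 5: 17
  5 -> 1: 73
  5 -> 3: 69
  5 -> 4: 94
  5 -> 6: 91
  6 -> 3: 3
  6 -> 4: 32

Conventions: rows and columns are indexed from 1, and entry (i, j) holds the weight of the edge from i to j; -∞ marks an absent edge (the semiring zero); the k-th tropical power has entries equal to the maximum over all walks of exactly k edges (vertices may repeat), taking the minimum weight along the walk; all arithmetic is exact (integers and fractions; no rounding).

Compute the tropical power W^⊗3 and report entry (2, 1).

W^⊗2:
  [21, 21, 21, 77, 77, 9]
  [73, 51, 69, 94, 17, 91]
  [73, 58, 79, 82, 79, 82]
  [31, 51, 31, 89, 51, 31]
  [58, 73, 69, 89, 69, 37]
  [30, 32, 31, 32, 17, 3]
W^⊗3:
  [73, 51, 69, 77, 21, 77]
  [58, 73, 69, 89, 69, 37]
  [73, 73, 79, 82, 79, 79]
  [51, 51, 51, 89, 51, 51]
  [69, 58, 69, 89, 73, 69]
  [31, 32, 31, 32, 32, 31]
Key observation: the optimum is the walk 2->5->3->1, with weight 95 min 69 min 58 = 58.
Optimal value attained by: walk 2->5->3->1.
Answer: (W^⊗3)[2][1] = 58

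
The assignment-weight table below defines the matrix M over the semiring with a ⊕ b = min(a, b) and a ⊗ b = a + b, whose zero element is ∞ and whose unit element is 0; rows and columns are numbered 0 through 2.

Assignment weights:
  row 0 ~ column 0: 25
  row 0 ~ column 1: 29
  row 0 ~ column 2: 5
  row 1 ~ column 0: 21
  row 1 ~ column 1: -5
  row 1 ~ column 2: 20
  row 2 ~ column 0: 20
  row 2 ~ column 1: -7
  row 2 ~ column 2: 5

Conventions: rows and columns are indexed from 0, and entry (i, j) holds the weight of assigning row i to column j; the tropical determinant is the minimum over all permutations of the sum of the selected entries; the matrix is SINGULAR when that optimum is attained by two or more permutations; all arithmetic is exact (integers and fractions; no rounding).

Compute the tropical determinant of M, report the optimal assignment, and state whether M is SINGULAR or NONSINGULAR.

σ = (0, 1, 2): 25 + (-5) + 5 = 25
σ = (0, 2, 1): 25 + 20 + (-7) = 38
σ = (1, 0, 2): 29 + 21 + 5 = 55
σ = (1, 2, 0): 29 + 20 + 20 = 69
σ = (2, 0, 1): 5 + 21 + (-7) = 19
σ = (2, 1, 0): 5 + (-5) + 20 = 20
Optimal value attained by: σ = (2, 0, 1).
Answer: det⊕(M) = 19; verdict: NONSINGULAR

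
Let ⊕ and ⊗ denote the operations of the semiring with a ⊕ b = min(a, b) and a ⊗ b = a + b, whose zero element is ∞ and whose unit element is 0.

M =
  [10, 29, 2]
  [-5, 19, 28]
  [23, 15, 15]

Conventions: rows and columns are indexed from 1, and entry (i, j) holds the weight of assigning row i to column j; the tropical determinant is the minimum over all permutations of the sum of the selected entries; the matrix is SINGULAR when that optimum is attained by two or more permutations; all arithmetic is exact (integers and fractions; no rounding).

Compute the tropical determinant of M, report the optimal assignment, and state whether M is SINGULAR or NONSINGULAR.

σ = (1, 2, 3): 10 + 19 + 15 = 44
σ = (1, 3, 2): 10 + 28 + 15 = 53
σ = (2, 1, 3): 29 + (-5) + 15 = 39
σ = (2, 3, 1): 29 + 28 + 23 = 80
σ = (3, 1, 2): 2 + (-5) + 15 = 12
σ = (3, 2, 1): 2 + 19 + 23 = 44
Optimal value attained by: σ = (3, 1, 2).
Answer: det⊕(M) = 12; verdict: NONSINGULAR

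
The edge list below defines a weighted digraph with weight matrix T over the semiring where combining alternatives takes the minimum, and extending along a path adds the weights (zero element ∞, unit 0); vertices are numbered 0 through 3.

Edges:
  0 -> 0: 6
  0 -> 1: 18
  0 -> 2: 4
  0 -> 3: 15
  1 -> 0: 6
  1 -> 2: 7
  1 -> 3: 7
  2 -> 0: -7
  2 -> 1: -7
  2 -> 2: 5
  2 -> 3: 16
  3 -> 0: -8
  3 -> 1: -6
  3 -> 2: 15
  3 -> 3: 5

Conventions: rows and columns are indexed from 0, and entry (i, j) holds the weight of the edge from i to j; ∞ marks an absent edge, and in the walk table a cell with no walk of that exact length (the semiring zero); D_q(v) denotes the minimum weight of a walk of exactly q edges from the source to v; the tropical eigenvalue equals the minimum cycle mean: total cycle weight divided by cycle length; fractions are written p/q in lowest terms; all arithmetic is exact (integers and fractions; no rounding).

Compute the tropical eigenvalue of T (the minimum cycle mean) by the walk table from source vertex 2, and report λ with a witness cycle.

q=0: [∞, ∞, 0, ∞]
q=1: [-7, -7, 5, 16]
q=2: [-2, -2, -3, 0]
q=3: [-10, -10, 2, 5]
q=4: [-5, -5, -6, -3]
Optimal cycle mean attained by: cycle 0->2->0, total 4 + (-7), length 2.
Answer: λ = -3/2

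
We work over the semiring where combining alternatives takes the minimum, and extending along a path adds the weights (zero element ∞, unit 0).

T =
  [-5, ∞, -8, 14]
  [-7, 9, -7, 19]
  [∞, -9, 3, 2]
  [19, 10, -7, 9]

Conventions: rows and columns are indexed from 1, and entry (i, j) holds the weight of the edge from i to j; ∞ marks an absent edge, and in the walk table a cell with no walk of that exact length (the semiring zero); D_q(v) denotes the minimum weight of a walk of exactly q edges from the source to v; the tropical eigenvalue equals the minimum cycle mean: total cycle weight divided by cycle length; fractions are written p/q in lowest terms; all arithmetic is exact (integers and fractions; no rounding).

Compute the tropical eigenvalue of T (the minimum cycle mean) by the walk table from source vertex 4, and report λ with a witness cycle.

q=0: [∞, ∞, ∞, 0]
q=1: [19, 10, -7, 9]
q=2: [3, -16, -4, -5]
q=3: [-23, -13, -23, -2]
q=4: [-28, -32, -31, -21]
Optimal cycle mean attained by: cycle 1->3->2->1, total (-8) + (-9) + (-7), length 3.
Answer: λ = -8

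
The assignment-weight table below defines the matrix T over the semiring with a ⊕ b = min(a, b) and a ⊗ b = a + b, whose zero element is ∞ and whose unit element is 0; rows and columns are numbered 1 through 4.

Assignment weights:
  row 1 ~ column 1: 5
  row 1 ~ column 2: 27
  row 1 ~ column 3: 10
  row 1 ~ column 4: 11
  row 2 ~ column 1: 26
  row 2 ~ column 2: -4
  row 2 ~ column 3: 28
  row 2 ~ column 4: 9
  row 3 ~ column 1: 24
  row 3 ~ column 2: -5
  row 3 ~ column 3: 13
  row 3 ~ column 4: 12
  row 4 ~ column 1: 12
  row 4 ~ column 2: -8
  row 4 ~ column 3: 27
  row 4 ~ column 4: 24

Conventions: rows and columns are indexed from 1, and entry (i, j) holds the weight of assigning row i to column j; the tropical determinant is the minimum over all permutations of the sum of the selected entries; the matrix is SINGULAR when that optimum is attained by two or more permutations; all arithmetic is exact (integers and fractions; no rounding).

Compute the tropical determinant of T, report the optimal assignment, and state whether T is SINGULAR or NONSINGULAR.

σ = (1, 2, 3, 4): 5 + (-4) + 13 + 24 = 38
σ = (1, 2, 4, 3): 5 + (-4) + 12 + 27 = 40
σ = (1, 3, 2, 4): 5 + 28 + (-5) + 24 = 52
σ = (1, 3, 4, 2): 5 + 28 + 12 + (-8) = 37
σ = (1, 4, 2, 3): 5 + 9 + (-5) + 27 = 36
σ = (1, 4, 3, 2): 5 + 9 + 13 + (-8) = 19
σ = (2, 1, 3, 4): 27 + 26 + 13 + 24 = 90
σ = (2, 1, 4, 3): 27 + 26 + 12 + 27 = 92
σ = (2, 3, 1, 4): 27 + 28 + 24 + 24 = 103
σ = (2, 3, 4, 1): 27 + 28 + 12 + 12 = 79
σ = (2, 4, 1, 3): 27 + 9 + 24 + 27 = 87
σ = (2, 4, 3, 1): 27 + 9 + 13 + 12 = 61
σ = (3, 1, 2, 4): 10 + 26 + (-5) + 24 = 55
σ = (3, 1, 4, 2): 10 + 26 + 12 + (-8) = 40
σ = (3, 2, 1, 4): 10 + (-4) + 24 + 24 = 54
σ = (3, 2, 4, 1): 10 + (-4) + 12 + 12 = 30
σ = (3, 4, 1, 2): 10 + 9 + 24 + (-8) = 35
σ = (3, 4, 2, 1): 10 + 9 + (-5) + 12 = 26
σ = (4, 1, 2, 3): 11 + 26 + (-5) + 27 = 59
σ = (4, 1, 3, 2): 11 + 26 + 13 + (-8) = 42
σ = (4, 2, 1, 3): 11 + (-4) + 24 + 27 = 58
σ = (4, 2, 3, 1): 11 + (-4) + 13 + 12 = 32
σ = (4, 3, 1, 2): 11 + 28 + 24 + (-8) = 55
σ = (4, 3, 2, 1): 11 + 28 + (-5) + 12 = 46
Optimal value attained by: σ = (1, 4, 3, 2).
Answer: det⊕(T) = 19; verdict: NONSINGULAR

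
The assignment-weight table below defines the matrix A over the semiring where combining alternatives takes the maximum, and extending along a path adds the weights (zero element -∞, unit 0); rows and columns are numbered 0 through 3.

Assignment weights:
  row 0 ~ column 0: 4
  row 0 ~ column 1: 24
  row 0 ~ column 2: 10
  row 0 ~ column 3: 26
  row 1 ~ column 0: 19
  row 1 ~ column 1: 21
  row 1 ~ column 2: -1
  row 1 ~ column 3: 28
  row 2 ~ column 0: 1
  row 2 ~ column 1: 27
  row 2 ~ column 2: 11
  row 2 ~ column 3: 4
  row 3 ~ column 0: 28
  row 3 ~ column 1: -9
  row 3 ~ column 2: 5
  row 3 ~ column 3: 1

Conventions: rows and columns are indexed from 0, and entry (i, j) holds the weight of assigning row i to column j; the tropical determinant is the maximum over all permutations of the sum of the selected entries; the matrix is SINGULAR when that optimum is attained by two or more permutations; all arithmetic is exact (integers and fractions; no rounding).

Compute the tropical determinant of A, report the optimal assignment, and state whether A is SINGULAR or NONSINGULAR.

σ = (0, 1, 2, 3): 4 + 21 + 11 + 1 = 37
σ = (0, 1, 3, 2): 4 + 21 + 4 + 5 = 34
σ = (0, 2, 1, 3): 4 + (-1) + 27 + 1 = 31
σ = (0, 2, 3, 1): 4 + (-1) + 4 + (-9) = -2
σ = (0, 3, 1, 2): 4 + 28 + 27 + 5 = 64
σ = (0, 3, 2, 1): 4 + 28 + 11 + (-9) = 34
σ = (1, 0, 2, 3): 24 + 19 + 11 + 1 = 55
σ = (1, 0, 3, 2): 24 + 19 + 4 + 5 = 52
σ = (1, 2, 0, 3): 24 + (-1) + 1 + 1 = 25
σ = (1, 2, 3, 0): 24 + (-1) + 4 + 28 = 55
σ = (1, 3, 0, 2): 24 + 28 + 1 + 5 = 58
σ = (1, 3, 2, 0): 24 + 28 + 11 + 28 = 91
σ = (2, 0, 1, 3): 10 + 19 + 27 + 1 = 57
σ = (2, 0, 3, 1): 10 + 19 + 4 + (-9) = 24
σ = (2, 1, 0, 3): 10 + 21 + 1 + 1 = 33
σ = (2, 1, 3, 0): 10 + 21 + 4 + 28 = 63
σ = (2, 3, 0, 1): 10 + 28 + 1 + (-9) = 30
σ = (2, 3, 1, 0): 10 + 28 + 27 + 28 = 93
σ = (3, 0, 1, 2): 26 + 19 + 27 + 5 = 77
σ = (3, 0, 2, 1): 26 + 19 + 11 + (-9) = 47
σ = (3, 1, 0, 2): 26 + 21 + 1 + 5 = 53
σ = (3, 1, 2, 0): 26 + 21 + 11 + 28 = 86
σ = (3, 2, 0, 1): 26 + (-1) + 1 + (-9) = 17
σ = (3, 2, 1, 0): 26 + (-1) + 27 + 28 = 80
Optimal value attained by: σ = (2, 3, 1, 0).
Answer: det⊕(A) = 93; verdict: NONSINGULAR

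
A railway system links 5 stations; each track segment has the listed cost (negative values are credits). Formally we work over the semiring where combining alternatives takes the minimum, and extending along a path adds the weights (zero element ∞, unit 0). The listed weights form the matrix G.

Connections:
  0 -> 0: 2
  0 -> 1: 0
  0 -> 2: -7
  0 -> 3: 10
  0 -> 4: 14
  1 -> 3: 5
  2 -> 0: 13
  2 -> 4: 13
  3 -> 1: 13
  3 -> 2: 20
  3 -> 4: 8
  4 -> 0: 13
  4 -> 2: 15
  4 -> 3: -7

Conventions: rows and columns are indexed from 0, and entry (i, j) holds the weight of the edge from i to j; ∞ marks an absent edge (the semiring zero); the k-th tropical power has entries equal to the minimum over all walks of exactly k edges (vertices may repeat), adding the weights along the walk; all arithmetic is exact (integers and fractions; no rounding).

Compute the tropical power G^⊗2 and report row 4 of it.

G^⊗2:
  [4, 2, -5, 5, 6]
  [∞, 18, 25, ∞, 13]
  [15, 13, 6, 6, 27]
  [21, ∞, 23, 1, 33]
  [15, 6, 6, 23, 1]
Answer: row 4 of G^⊗2 = [15, 6, 6, 23, 1]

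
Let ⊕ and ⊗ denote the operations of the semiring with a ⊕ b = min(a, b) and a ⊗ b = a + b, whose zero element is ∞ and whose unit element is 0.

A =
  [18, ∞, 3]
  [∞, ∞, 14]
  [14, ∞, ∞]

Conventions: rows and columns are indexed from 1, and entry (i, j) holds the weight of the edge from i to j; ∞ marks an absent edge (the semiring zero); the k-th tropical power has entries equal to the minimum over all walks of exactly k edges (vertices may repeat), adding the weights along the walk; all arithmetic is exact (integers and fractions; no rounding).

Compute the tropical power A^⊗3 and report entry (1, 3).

A^⊗2:
  [17, ∞, 21]
  [28, ∞, ∞]
  [32, ∞, 17]
A^⊗3:
  [35, ∞, 20]
  [46, ∞, 31]
  [31, ∞, 35]
Key observation: the optimum is the walk 1->3->1->3, with weight 3 + 14 + 3 = 20.
Optimal value attained by: walk 1->3->1->3.
Answer: (A^⊗3)[1][3] = 20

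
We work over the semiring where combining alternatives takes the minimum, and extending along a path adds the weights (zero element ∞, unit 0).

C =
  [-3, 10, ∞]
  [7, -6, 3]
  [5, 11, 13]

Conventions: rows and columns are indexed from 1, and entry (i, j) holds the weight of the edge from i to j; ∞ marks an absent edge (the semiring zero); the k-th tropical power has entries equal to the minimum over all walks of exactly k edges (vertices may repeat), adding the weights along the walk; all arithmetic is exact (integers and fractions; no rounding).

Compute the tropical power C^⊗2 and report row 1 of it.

C^⊗2:
  [-6, 4, 13]
  [1, -12, -3]
  [2, 5, 14]
Answer: row 1 of C^⊗2 = [-6, 4, 13]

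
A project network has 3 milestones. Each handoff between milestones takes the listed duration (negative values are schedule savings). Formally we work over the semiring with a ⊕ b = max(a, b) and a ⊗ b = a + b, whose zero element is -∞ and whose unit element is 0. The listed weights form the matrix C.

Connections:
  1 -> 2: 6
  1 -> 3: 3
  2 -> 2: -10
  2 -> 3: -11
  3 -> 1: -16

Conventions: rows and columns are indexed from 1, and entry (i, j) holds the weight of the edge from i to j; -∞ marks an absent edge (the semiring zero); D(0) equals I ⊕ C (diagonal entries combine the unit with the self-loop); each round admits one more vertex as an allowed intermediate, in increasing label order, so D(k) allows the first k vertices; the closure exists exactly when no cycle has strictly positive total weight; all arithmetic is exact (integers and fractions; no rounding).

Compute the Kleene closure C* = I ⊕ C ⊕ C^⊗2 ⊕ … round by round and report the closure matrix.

D(0):
  [0, 6, 3]
  [-∞, 0, -11]
  [-16, -∞, 0]
D(1):
  [0, 6, 3]
  [-∞, 0, -11]
  [-16, -10, 0]
D(2):
  [0, 6, 3]
  [-∞, 0, -11]
  [-16, -10, 0]
D(3):
  [0, 6, 3]
  [-27, 0, -11]
  [-16, -10, 0]
Answer: C* = [[0, 6, 3], [-27, 0, -11], [-16, -10, 0]]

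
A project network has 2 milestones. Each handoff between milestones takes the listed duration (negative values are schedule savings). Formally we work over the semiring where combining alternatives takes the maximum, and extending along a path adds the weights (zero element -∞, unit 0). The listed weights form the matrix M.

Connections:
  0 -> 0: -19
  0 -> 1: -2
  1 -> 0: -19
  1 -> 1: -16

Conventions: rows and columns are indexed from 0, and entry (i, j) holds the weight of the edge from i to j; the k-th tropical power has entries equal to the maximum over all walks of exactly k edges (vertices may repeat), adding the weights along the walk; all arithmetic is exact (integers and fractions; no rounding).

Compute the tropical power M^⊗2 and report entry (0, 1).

M^⊗2:
  [-21, -18]
  [-35, -21]
Key observation: the optimum is the walk 0->1->1, with weight (-2) + (-16) = -18.
Optimal value attained by: walk 0->1->1.
Answer: (M^⊗2)[0][1] = -18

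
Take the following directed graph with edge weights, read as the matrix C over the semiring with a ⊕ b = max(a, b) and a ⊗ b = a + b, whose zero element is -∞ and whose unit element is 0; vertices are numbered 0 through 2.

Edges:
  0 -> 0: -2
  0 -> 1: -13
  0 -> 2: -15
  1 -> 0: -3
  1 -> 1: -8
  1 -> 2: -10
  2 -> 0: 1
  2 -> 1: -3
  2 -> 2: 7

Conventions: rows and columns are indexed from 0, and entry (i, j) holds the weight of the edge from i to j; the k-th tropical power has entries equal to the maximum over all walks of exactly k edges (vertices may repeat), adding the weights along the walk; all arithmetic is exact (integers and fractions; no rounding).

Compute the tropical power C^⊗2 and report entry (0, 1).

C^⊗2:
  [-4, -15, -8]
  [-5, -13, -3]
  [8, 4, 14]
Key observation: the optimum is the walk 0->0->1, with weight (-2) + (-13) = -15.
Optimal value attained by: walk 0->0->1.
Answer: (C^⊗2)[0][1] = -15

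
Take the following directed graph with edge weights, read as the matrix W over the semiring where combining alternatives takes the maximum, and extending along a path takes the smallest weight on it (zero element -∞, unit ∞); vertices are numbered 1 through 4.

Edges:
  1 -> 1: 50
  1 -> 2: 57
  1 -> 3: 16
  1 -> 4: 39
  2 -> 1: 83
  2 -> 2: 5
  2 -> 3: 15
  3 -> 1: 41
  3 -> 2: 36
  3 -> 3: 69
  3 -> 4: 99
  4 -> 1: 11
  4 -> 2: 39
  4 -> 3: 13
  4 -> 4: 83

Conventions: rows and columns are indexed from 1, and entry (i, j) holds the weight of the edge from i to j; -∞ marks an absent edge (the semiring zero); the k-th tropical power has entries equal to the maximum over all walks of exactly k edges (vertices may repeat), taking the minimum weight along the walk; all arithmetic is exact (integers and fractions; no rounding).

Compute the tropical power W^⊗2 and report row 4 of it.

W^⊗2:
  [57, 50, 16, 39]
  [50, 57, 16, 39]
  [41, 41, 69, 83]
  [39, 39, 15, 83]
Answer: row 4 of W^⊗2 = [39, 39, 15, 83]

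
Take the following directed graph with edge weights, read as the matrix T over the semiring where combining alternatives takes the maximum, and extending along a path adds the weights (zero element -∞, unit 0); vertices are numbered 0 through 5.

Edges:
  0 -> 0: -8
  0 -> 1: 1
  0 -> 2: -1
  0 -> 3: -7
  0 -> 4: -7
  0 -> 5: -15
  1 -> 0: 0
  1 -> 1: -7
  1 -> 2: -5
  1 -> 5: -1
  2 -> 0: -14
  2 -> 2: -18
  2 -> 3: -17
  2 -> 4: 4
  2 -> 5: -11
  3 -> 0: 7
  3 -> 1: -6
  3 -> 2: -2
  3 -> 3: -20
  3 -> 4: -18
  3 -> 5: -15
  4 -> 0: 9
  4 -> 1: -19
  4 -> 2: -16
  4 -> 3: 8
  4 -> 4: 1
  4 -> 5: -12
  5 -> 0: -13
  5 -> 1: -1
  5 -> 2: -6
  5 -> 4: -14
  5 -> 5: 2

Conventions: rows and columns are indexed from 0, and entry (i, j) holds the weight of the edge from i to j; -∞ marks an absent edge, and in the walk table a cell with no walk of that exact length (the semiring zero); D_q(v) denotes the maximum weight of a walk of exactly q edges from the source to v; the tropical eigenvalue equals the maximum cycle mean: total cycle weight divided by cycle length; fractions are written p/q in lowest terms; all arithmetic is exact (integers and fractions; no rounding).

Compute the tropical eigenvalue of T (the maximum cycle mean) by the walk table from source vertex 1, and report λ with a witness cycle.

q=0: [-∞, 0, -∞, -∞, -∞, -∞]
q=1: [0, -7, -5, -∞, -∞, -1]
q=2: [-7, 1, -1, -7, -1, 1]
q=3: [8, 0, -4, 7, 3, 3]
q=4: [14, 9, 7, 11, 4, 5]
q=5: [18, 15, 13, 12, 11, 8]
q=6: [20, 19, 17, 19, 17, 14]
Optimal cycle mean attained by: cycle 0->2->4->3->0, total (-1) + 4 + 8 + 7, length 4.
Answer: λ = 9/2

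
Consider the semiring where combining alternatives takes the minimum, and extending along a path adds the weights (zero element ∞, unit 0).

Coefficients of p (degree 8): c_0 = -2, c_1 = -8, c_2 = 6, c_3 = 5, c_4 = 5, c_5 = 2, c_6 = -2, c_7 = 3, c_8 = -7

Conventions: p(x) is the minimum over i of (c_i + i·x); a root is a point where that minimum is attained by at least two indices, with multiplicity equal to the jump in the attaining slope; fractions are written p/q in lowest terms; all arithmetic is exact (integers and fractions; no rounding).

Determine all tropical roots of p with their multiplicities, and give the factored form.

hull edge (i=0, c=-2) to (i=1, c=-8): slope -6, span 1
hull edge (i=1, c=-8) to (i=8, c=-7): slope 1/7, span 7
Factored form: p(x) = -7 ⊗ (x ⊕ (-1/7)) ⊗ (x ⊕ (-1/7)) ⊗ (x ⊕ (-1/7)) ⊗ (x ⊕ (-1/7)) ⊗ (x ⊕ (-1/7)) ⊗ (x ⊕ (-1/7)) ⊗ (x ⊕ (-1/7)) ⊗ (x ⊕ 6)
Answer: roots = -1/7 (mult 7), 6 (mult 1)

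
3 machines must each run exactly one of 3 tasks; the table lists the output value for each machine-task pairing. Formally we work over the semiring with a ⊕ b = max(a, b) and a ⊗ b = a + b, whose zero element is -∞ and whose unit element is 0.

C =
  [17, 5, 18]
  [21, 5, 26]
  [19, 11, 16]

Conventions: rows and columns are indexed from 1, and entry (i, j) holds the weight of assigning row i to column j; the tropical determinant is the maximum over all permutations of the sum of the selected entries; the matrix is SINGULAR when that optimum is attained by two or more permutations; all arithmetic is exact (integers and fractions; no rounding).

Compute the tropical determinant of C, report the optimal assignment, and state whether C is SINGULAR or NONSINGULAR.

σ = (1, 2, 3): 17 + 5 + 16 = 38
σ = (1, 3, 2): 17 + 26 + 11 = 54
σ = (2, 1, 3): 5 + 21 + 16 = 42
σ = (2, 3, 1): 5 + 26 + 19 = 50
σ = (3, 1, 2): 18 + 21 + 11 = 50
σ = (3, 2, 1): 18 + 5 + 19 = 42
Optimal value attained by: σ = (1, 3, 2).
Answer: det⊕(C) = 54; verdict: NONSINGULAR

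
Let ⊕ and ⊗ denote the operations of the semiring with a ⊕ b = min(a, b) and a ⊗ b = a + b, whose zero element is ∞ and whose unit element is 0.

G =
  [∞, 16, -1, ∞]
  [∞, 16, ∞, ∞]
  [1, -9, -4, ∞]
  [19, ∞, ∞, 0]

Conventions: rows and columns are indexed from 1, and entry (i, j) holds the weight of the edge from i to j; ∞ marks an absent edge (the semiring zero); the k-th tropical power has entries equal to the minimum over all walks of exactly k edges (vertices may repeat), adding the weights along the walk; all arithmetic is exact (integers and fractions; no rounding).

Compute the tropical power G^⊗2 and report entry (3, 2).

G^⊗2:
  [0, -10, -5, ∞]
  [∞, 32, ∞, ∞]
  [-3, -13, -8, ∞]
  [19, 35, 18, 0]
Key observation: the optimum is the walk 3->3->2, with weight (-4) + (-9) = -13.
Optimal value attained by: walk 3->3->2.
Answer: (G^⊗2)[3][2] = -13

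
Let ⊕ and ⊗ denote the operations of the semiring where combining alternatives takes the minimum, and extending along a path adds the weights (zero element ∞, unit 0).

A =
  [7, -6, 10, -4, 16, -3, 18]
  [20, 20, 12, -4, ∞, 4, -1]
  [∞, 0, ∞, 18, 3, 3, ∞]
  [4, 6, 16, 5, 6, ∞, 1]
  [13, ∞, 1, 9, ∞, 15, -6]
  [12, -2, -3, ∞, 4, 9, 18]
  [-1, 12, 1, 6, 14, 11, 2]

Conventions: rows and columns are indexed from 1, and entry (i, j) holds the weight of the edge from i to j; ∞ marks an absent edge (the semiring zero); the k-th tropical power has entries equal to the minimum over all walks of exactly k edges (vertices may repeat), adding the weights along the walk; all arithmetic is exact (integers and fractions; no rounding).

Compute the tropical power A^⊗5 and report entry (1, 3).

A^⊗2:
  [0, -5, -6, -10, 1, -2, -7]
  [-2, 2, 0, 1, 2, 10, -3]
  [15, 1, 0, -4, 7, 4, -3]
  [0, -2, 2, 0, 11, 1, 0]
  [-7, 1, -5, 0, 4, 4, -4]
  [17, -3, 5, -6, 0, 0, -3]
  [1, -7, 3, -5, 4, -4, 4]
A^⊗3:
  [-8, -6, -6, -9, -4, -3, -9]
  [-4, -8, -2, -6, 3, -5, -4]
  [-4, 0, -2, -3, 2, 3, -3]
  [-1, -6, -2, -6, 5, -3, -3]
  [-5, -13, -3, -11, -2, -10, -2]
  [-4, -2, -3, -7, 0, 1, -6]
  [-1, -6, -7, -11, 0, -3, -8]
A^⊗4:
  [-10, -14, -8, -12, -3, -11, -10]
  [-5, -10, -8, -12, -1, -7, -9]
  [-4, -10, -2, -8, 1, -7, -4]
  [-4, -7, -6, -10, 0, -4, -7]
  [-7, -12, -13, -17, -6, -9, -14]
  [-7, -10, -5, -8, -1, -7, -6]
  [-9, -7, -7, -10, -5, -4, -10]
A^⊗5:
  [-11, -16, -14, -18, -7, -13, -15]
  [-10, -11, -10, -14, -6, -8, -11]
  [-5, -10, -10, -14, -3, -7, -11]
  [-8, -10, -7, -11, -4, -7, -9]
  [-15, -13, -13, -16, -11, -10, -16]
  [-7, -13, -10, -14, -3, -10, -11]
  [-11, -15, -9, -13, -4, -12, -11]
Key observation: the optimum is the walk 1->2->7->1->6->3, with weight (-6) + (-1) + (-1) + (-3) + (-3) = -14.
Optimal value attained by: walk 1->2->7->1->6->3.
Answer: (A^⊗5)[1][3] = -14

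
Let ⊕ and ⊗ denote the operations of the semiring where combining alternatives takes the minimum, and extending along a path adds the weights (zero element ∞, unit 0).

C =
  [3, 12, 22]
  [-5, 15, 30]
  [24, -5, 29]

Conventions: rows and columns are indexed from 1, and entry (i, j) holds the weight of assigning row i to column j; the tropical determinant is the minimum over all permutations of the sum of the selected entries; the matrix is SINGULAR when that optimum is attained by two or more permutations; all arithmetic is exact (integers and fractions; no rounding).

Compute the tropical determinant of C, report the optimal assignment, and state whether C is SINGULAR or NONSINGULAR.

σ = (1, 2, 3): 3 + 15 + 29 = 47
σ = (1, 3, 2): 3 + 30 + (-5) = 28
σ = (2, 1, 3): 12 + (-5) + 29 = 36
σ = (2, 3, 1): 12 + 30 + 24 = 66
σ = (3, 1, 2): 22 + (-5) + (-5) = 12
σ = (3, 2, 1): 22 + 15 + 24 = 61
Optimal value attained by: σ = (3, 1, 2).
Answer: det⊕(C) = 12; verdict: NONSINGULAR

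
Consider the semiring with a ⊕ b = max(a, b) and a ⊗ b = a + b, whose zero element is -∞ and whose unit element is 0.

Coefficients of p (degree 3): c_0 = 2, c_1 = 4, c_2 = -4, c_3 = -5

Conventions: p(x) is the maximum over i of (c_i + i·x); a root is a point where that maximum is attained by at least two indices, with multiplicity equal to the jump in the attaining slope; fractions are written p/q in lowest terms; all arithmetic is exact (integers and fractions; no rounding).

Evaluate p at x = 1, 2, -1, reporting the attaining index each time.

p(1) = max(2+0·1=2, 4+1·1=5, -4+2·1=-2, -5+3·1=-2) = 5 (attained by i=1)
p(2) = max(2+0·2=2, 4+1·2=6, -4+2·2=0, -5+3·2=1) = 6 (attained by i=1)
p(-1) = max(2+0·(-1)=2, 4+1·(-1)=3, -4+2·(-1)=-6, -5+3·(-1)=-8) = 3 (attained by i=1)
Answer: p(1) = 5; p(2) = 6; p(-1) = 3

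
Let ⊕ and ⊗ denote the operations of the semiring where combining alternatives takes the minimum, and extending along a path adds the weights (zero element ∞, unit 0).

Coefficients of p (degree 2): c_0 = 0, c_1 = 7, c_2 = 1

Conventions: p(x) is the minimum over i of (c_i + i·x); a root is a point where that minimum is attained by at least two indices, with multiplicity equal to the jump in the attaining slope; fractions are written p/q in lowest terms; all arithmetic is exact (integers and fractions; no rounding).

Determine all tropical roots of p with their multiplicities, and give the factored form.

hull edge (i=0, c=0) to (i=2, c=1): slope 1/2, span 2
Factored form: p(x) = 1 ⊗ (x ⊕ (-1/2)) ⊗ (x ⊕ (-1/2))
Answer: roots = -1/2 (mult 2)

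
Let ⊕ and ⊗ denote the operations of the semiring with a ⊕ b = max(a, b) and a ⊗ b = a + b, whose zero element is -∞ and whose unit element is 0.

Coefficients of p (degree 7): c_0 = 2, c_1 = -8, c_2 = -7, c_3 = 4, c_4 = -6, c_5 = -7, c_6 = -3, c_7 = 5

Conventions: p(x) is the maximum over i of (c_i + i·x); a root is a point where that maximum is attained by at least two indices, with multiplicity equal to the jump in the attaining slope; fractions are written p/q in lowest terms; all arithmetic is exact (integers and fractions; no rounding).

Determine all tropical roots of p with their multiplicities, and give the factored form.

hull edge (i=0, c=2) to (i=3, c=4): slope 2/3, span 3
hull edge (i=3, c=4) to (i=7, c=5): slope 1/4, span 4
Factored form: p(x) = 5 ⊗ (x ⊕ (-2/3)) ⊗ (x ⊕ (-2/3)) ⊗ (x ⊕ (-2/3)) ⊗ (x ⊕ (-1/4)) ⊗ (x ⊕ (-1/4)) ⊗ (x ⊕ (-1/4)) ⊗ (x ⊕ (-1/4))
Answer: roots = -2/3 (mult 3), -1/4 (mult 4)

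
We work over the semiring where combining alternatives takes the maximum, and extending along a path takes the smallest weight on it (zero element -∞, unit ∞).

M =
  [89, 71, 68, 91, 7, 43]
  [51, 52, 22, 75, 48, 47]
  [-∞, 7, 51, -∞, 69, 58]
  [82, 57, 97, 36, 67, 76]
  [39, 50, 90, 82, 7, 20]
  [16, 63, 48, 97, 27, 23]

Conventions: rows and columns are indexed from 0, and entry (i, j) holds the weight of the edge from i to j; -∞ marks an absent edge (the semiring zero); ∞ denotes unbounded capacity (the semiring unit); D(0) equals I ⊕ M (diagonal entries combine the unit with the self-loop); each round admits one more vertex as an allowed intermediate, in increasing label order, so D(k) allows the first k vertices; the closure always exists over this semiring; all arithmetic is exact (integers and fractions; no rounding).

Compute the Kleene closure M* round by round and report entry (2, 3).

D(0):
  [∞, 71, 68, 91, 7, 43]
  [51, ∞, 22, 75, 48, 47]
  [-∞, 7, ∞, -∞, 69, 58]
  [82, 57, 97, ∞, 67, 76]
  [39, 50, 90, 82, ∞, 20]
  [16, 63, 48, 97, 27, ∞]
D(1):
  [∞, 71, 68, 91, 7, 43]
  [51, ∞, 51, 75, 48, 47]
  [-∞, 7, ∞, -∞, 69, 58]
  [82, 71, 97, ∞, 67, 76]
  [39, 50, 90, 82, ∞, 39]
  [16, 63, 48, 97, 27, ∞]
D(2):
  [∞, 71, 68, 91, 48, 47]
  [51, ∞, 51, 75, 48, 47]
  [7, 7, ∞, 7, 69, 58]
  [82, 71, 97, ∞, 67, 76]
  [50, 50, 90, 82, ∞, 47]
  [51, 63, 51, 97, 48, ∞]
D(3):
  [∞, 71, 68, 91, 68, 58]
  [51, ∞, 51, 75, 51, 51]
  [7, 7, ∞, 7, 69, 58]
  [82, 71, 97, ∞, 69, 76]
  [50, 50, 90, 82, ∞, 58]
  [51, 63, 51, 97, 51, ∞]
D(4):
  [∞, 71, 91, 91, 69, 76]
  [75, ∞, 75, 75, 69, 75]
  [7, 7, ∞, 7, 69, 58]
  [82, 71, 97, ∞, 69, 76]
  [82, 71, 90, 82, ∞, 76]
  [82, 71, 97, 97, 69, ∞]
D(5):
  [∞, 71, 91, 91, 69, 76]
  [75, ∞, 75, 75, 69, 75]
  [69, 69, ∞, 69, 69, 69]
  [82, 71, 97, ∞, 69, 76]
  [82, 71, 90, 82, ∞, 76]
  [82, 71, 97, 97, 69, ∞]
D(6):
  [∞, 71, 91, 91, 69, 76]
  [75, ∞, 75, 75, 69, 75]
  [69, 69, ∞, 69, 69, 69]
  [82, 71, 97, ∞, 69, 76]
  [82, 71, 90, 82, ∞, 76]
  [82, 71, 97, 97, 69, ∞]
Answer: M*[2][3] = 69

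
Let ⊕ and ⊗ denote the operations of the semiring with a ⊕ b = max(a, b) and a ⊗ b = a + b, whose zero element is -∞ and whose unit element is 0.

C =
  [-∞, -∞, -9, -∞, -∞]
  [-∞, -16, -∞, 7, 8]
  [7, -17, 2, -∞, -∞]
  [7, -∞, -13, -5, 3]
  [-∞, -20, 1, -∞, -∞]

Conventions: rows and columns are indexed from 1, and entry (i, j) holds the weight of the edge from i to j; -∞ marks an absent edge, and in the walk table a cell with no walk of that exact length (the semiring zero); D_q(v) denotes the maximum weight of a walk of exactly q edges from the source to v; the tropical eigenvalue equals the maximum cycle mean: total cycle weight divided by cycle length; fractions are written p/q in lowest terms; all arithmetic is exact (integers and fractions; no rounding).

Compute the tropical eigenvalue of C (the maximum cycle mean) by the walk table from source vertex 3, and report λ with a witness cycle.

q=0: [-∞, -∞, 0, -∞, -∞]
q=1: [7, -17, 2, -∞, -∞]
q=2: [9, -15, 4, -10, -9]
q=3: [11, -13, 6, -8, -7]
q=4: [13, -11, 8, -6, -5]
q=5: [15, -9, 10, -4, -3]
Optimal cycle mean attained by: cycle 3->3, total 2, length 1.
Answer: λ = 2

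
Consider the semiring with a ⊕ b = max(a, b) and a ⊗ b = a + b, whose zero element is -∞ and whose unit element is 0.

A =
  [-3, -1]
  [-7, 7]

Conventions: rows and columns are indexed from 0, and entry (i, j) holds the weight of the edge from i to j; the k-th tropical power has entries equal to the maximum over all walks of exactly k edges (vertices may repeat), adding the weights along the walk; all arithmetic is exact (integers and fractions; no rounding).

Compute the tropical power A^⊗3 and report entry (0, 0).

A^⊗2:
  [-6, 6]
  [0, 14]
A^⊗3:
  [-1, 13]
  [7, 21]
Key observation: the optimum is the walk 0->1->1->0, with weight (-1) + 7 + (-7) = -1.
Optimal value attained by: walk 0->1->1->0.
Answer: (A^⊗3)[0][0] = -1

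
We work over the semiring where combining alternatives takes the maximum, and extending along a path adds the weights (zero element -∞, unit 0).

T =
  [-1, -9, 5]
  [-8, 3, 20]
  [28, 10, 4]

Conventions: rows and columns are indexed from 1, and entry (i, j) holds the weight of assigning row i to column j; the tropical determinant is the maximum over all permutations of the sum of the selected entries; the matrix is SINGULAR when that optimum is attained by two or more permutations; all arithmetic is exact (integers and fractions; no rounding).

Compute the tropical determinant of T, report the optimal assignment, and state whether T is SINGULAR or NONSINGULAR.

σ = (1, 2, 3): (-1) + 3 + 4 = 6
σ = (1, 3, 2): (-1) + 20 + 10 = 29
σ = (2, 1, 3): (-9) + (-8) + 4 = -13
σ = (2, 3, 1): (-9) + 20 + 28 = 39
σ = (3, 1, 2): 5 + (-8) + 10 = 7
σ = (3, 2, 1): 5 + 3 + 28 = 36
Optimal value attained by: σ = (2, 3, 1).
Answer: det⊕(T) = 39; verdict: NONSINGULAR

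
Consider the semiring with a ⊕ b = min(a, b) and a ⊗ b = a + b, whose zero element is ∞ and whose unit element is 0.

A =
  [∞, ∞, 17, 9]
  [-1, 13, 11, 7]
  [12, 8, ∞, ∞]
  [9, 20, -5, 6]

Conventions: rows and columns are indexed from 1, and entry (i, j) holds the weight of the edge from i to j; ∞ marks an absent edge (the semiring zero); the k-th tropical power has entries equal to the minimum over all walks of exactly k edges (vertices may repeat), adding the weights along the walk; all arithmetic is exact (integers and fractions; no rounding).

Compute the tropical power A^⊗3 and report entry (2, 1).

A^⊗2:
  [18, 25, 4, 15]
  [12, 19, 2, 8]
  [7, 21, 19, 15]
  [7, 3, 1, 12]
A^⊗3:
  [16, 12, 10, 21]
  [14, 10, 3, 14]
  [20, 27, 10, 16]
  [2, 9, 7, 10]
Key observation: the optimum is the walk 2->4->3->1, with weight 7 + (-5) + 12 = 14.
Optimal value attained by: walk 2->4->3->1.
Answer: (A^⊗3)[2][1] = 14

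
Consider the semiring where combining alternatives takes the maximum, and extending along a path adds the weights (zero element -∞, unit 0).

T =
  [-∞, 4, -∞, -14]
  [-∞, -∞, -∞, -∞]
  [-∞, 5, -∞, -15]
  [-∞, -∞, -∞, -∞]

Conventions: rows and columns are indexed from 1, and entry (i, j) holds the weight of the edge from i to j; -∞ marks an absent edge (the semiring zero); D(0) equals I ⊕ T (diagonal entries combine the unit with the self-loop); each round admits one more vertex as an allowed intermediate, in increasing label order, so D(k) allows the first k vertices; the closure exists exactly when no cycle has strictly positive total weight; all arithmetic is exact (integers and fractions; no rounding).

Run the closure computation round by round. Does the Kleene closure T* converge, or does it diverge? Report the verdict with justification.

D(0):
  [0, 4, -∞, -14]
  [-∞, 0, -∞, -∞]
  [-∞, 5, 0, -15]
  [-∞, -∞, -∞, 0]
D(1):
  [0, 4, -∞, -14]
  [-∞, 0, -∞, -∞]
  [-∞, 5, 0, -15]
  [-∞, -∞, -∞, 0]
D(2):
  [0, 4, -∞, -14]
  [-∞, 0, -∞, -∞]
  [-∞, 5, 0, -15]
  [-∞, -∞, -∞, 0]
D(3):
  [0, 4, -∞, -14]
  [-∞, 0, -∞, -∞]
  [-∞, 5, 0, -15]
  [-∞, -∞, -∞, 0]
D(4):
  [0, 4, -∞, -14]
  [-∞, 0, -∞, -∞]
  [-∞, 5, 0, -15]
  [-∞, -∞, -∞, 0]
Key observation: every diagonal entry stays at the unit through all rounds, so no improving cycle exists.
Answer: CONVERGES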